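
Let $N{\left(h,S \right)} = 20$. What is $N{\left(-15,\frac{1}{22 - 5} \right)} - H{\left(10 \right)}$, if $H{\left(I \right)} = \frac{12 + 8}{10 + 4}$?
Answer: $\frac{130}{7} \approx 18.571$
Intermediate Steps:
$H{\left(I \right)} = \frac{10}{7}$ ($H{\left(I \right)} = \frac{20}{14} = 20 \cdot \frac{1}{14} = \frac{10}{7}$)
$N{\left(-15,\frac{1}{22 - 5} \right)} - H{\left(10 \right)} = 20 - \frac{10}{7} = \frac{130}{7}$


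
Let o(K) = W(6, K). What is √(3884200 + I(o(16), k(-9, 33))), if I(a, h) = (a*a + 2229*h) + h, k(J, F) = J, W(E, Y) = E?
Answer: √3864166 ≈ 1965.7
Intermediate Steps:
o(K) = 6
I(a, h) = a² + 2230*h (I(a, h) = (a² + 2229*h) + h = a² + 2230*h)
√(3884200 + I(o(16), k(-9, 33))) = √(3884200 + (6² + 2230*(-9))) = √(3884200 + (36 - 20070)) = √(3884200 - 20034) = √3864166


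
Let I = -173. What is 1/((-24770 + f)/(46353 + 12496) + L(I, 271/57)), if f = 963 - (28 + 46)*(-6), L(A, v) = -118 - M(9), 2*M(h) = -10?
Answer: -58849/6673300 ≈ -0.0088186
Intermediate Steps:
M(h) = -5 (M(h) = (1/2)*(-10) = -5)
L(A, v) = -113 (L(A, v) = -118 - 1*(-5) = -118 + 5 = -113)
f = 1407 (f = 963 - 74*(-6) = 963 - 1*(-444) = 963 + 444 = 1407)
1/((-24770 + f)/(46353 + 12496) + L(I, 271/57)) = 1/((-24770 + 1407)/(46353 + 12496) - 113) = 1/(-23363/58849 - 113) = 1/(-6673300/58849) = -58849/6673300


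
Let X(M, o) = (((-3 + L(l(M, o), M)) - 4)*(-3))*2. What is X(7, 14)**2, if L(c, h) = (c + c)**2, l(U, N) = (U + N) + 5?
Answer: 261857124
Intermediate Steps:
l(U, N) = 5 + N + U (l(U, N) = (N + U) + 5 = 5 + N + U)
L(c, h) = 4*c**2 (L(c, h) = (2*c)**2 = 4*c**2)
X(M, o) = 42 - 24*(5 + M + o)**2 (X(M, o) = (((-3 + 4*(5 + o + M)**2) - 4)*(-3))*2 = (((-3 + 4*(5 + M + o)**2) - 4)*(-3))*2 = ((-7 + 4*(5 + M + o)**2)*(-3))*2 = (21 - 12*(5 + M + o)**2)*2 = 42 - 24*(5 + M + o)**2)
X(7, 14)**2 = (42 - 24*(5 + 7 + 14)**2)**2 = (42 - 24*26**2)**2 = (42 - 24*676)**2 = (42 - 16224)**2 = (-16182)**2 = 261857124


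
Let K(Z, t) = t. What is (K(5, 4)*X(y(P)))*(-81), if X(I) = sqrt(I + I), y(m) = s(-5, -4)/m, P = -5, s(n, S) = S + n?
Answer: -972*sqrt(10)/5 ≈ -614.75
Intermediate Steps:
y(m) = -9/m (y(m) = (-4 - 5)/m = -9/m)
X(I) = sqrt(2)*sqrt(I) (X(I) = sqrt(2*I) = sqrt(2)*sqrt(I))
(K(5, 4)*X(y(P)))*(-81) = (4*(sqrt(2)*sqrt(-9/(-5))))*(-81) = (4*(sqrt(2)*sqrt(-9*(-1/5))))*(-81) = (4*(sqrt(2)*sqrt(9/5)))*(-81) = (4*(sqrt(2)*(3*sqrt(5)/5)))*(-81) = (4*(3*sqrt(10)/5))*(-81) = (12*sqrt(10)/5)*(-81) = -972*sqrt(10)/5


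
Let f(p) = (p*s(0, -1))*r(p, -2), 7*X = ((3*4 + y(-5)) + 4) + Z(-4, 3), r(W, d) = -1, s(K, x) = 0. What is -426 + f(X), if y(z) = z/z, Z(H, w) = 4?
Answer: -426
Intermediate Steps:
y(z) = 1
X = 3 (X = (((3*4 + 1) + 4) + 4)/7 = (((12 + 1) + 4) + 4)/7 = ((13 + 4) + 4)/7 = (17 + 4)/7 = (1/7)*21 = 3)
f(p) = 0 (f(p) = (p*0)*(-1) = 0*(-1) = 0)
-426 + f(X) = -426 + 0 = -426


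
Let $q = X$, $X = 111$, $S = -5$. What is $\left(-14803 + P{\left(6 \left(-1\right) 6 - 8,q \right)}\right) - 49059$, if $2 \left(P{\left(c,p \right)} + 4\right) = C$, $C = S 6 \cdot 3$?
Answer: $-63911$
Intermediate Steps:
$q = 111$
$C = -90$ ($C = \left(-5\right) 6 \cdot 3 = \left(-30\right) 3 = -90$)
$P{\left(c,p \right)} = -49$ ($P{\left(c,p \right)} = -4 + \frac{1}{2} \left(-90\right) = -4 - 45 = -49$)
$\left(-14803 + P{\left(6 \left(-1\right) 6 - 8,q \right)}\right) - 49059 = \left(-14803 - 49\right) - 49059 = -14852 - 49059 = -63911$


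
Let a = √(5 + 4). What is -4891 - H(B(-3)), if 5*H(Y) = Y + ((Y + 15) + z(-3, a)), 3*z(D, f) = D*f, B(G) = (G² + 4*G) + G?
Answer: -4891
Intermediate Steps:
B(G) = G² + 5*G
a = 3 (a = √9 = 3)
z(D, f) = D*f/3 (z(D, f) = (D*f)/3 = D*f/3)
H(Y) = 12/5 + 2*Y/5 (H(Y) = (Y + ((Y + 15) + (⅓)*(-3)*3))/5 = (Y + ((15 + Y) - 3))/5 = (Y + (12 + Y))/5 = (12 + 2*Y)/5 = 12/5 + 2*Y/5)
-4891 - H(B(-3)) = -4891 - (12/5 + 2*(-3*(5 - 3))/5) = -4891 - (12/5 + 2*(-3*2)/5) = -4891 - (12/5 + (⅖)*(-6)) = -4891 - (12/5 - 12/5) = -4891 - 1*0 = -4891 + 0 = -4891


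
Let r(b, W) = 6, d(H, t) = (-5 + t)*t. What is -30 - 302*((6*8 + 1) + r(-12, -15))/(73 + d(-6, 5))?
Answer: -18800/73 ≈ -257.53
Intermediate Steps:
d(H, t) = t*(-5 + t)
-30 - 302*((6*8 + 1) + r(-12, -15))/(73 + d(-6, 5)) = -30 - 302*((6*8 + 1) + 6)/(73 + 5*(-5 + 5)) = -30 - 302*((48 + 1) + 6)/(73 + 5*0) = -30 - 302*(49 + 6)/(73 + 0) = -30 - 16610/73 = -18800/73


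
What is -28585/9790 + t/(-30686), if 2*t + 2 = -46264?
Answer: -32534362/15020797 ≈ -2.1660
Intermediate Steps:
t = -23133 (t = -1 + (½)*(-46264) = -1 - 23132 = -23133)
-28585/9790 + t/(-30686) = -28585/9790 - 23133/(-30686) = -28585*1/9790 - 23133*(-1/30686) = -5717/1958 + 23133/30686 = -32534362/15020797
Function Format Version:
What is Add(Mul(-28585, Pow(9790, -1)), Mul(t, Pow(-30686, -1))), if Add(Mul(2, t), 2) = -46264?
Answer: Rational(-32534362, 15020797) ≈ -2.1660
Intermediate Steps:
t = -23133 (t = Add(-1, Mul(Rational(1, 2), -46264)) = Add(-1, -23132) = -23133)
Add(Mul(-28585, Pow(9790, -1)), Mul(t, Pow(-30686, -1))) = Add(Mul(-28585, Pow(9790, -1)), Mul(-23133, Pow(-30686, -1))) = Add(Mul(-28585, Rational(1, 9790)), Mul(-23133, Rational(-1, 30686))) = Add(Rational(-5717, 1958), Rational(23133, 30686)) = Rational(-32534362, 15020797)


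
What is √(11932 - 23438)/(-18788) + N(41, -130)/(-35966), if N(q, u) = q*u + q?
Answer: 5289/35966 - I*√11506/18788 ≈ 0.14706 - 0.0057093*I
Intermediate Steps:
N(q, u) = q + q*u
√(11932 - 23438)/(-18788) + N(41, -130)/(-35966) = √(11932 - 23438)/(-18788) + (41*(1 - 130))/(-35966) = √(-11506)*(-1/18788) + (41*(-129))*(-1/35966) = (I*√11506)*(-1/18788) - 5289*(-1/35966) = -I*√11506/18788 + 5289/35966 = 5289/35966 - I*√11506/18788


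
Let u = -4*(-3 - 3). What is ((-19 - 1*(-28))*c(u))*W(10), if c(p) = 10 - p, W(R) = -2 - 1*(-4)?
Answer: -252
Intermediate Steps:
W(R) = 2 (W(R) = -2 + 4 = 2)
u = 24 (u = -4*(-6) = 24)
((-19 - 1*(-28))*c(u))*W(10) = ((-19 - 1*(-28))*(10 - 1*24))*2 = ((-19 + 28)*(10 - 24))*2 = (9*(-14))*2 = -126*2 = -252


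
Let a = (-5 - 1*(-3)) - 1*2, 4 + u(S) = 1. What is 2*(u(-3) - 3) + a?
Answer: -16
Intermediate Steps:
u(S) = -3 (u(S) = -4 + 1 = -3)
a = -4 (a = (-5 + 3) - 2 = -2 - 2 = -4)
2*(u(-3) - 3) + a = 2*(-3 - 3) - 4 = 2*(-6) - 4 = -12 - 4 = -16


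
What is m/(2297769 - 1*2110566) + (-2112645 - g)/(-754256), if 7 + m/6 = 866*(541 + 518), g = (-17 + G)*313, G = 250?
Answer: 759909373859/23533164328 ≈ 32.291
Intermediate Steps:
g = 72929 (g = (-17 + 250)*313 = 233*313 = 72929)
m = 5502522 (m = -42 + 6*(866*(541 + 518)) = -42 + 6*(866*1059) = -42 + 6*917094 = -42 + 5502564 = 5502522)
m/(2297769 - 1*2110566) + (-2112645 - g)/(-754256) = 5502522/(2297769 - 1*2110566) + (-2112645 - 1*72929)/(-754256) = 5502522/(2297769 - 2110566) + (-2112645 - 72929)*(-1/754256) = 5502522/187203 - 2185574*(-1/754256) = 5502522*(1/187203) + 1092787/377128 = 1834174/62401 + 1092787/377128 = 759909373859/23533164328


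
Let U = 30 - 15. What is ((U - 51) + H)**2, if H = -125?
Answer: 25921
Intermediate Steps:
U = 15
((U - 51) + H)**2 = ((15 - 51) - 125)**2 = (-36 - 125)**2 = (-161)**2 = 25921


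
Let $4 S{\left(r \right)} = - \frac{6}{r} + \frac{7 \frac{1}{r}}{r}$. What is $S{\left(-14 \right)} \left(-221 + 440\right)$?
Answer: $\frac{2847}{112} \approx 25.42$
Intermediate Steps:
$S{\left(r \right)} = - \frac{3}{2 r} + \frac{7}{4 r^{2}}$ ($S{\left(r \right)} = \frac{- \frac{6}{r} + \frac{7 \frac{1}{r}}{r}}{4} = \frac{- \frac{6}{r} + \frac{7}{r^{2}}}{4} = - \frac{3}{2 r} + \frac{7}{4 r^{2}}$)
$S{\left(-14 \right)} \left(-221 + 440\right) = \frac{7 - -84}{4 \cdot 196} \left(-221 + 440\right) = \frac{1}{4} \cdot \frac{1}{196} \left(7 + 84\right) 219 = \frac{1}{4} \cdot \frac{1}{196} \cdot 91 \cdot 219 = \frac{13}{112} \cdot 219 = \frac{2847}{112}$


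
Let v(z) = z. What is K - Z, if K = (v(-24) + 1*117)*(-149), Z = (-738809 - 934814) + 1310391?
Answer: 349375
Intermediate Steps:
Z = -363232 (Z = -1673623 + 1310391 = -363232)
K = -13857 (K = (-24 + 1*117)*(-149) = (-24 + 117)*(-149) = 93*(-149) = -13857)
K - Z = -13857 - 1*(-363232) = -13857 + 363232 = 349375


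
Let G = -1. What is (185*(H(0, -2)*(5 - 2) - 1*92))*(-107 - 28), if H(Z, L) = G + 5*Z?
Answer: 2372625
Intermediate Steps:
H(Z, L) = -1 + 5*Z
(185*(H(0, -2)*(5 - 2) - 1*92))*(-107 - 28) = (185*((-1 + 5*0)*(5 - 2) - 1*92))*(-107 - 28) = (185*((-1 + 0)*3 - 92))*(-135) = (185*(-1*3 - 92))*(-135) = (185*(-3 - 92))*(-135) = (185*(-95))*(-135) = -17575*(-135) = 2372625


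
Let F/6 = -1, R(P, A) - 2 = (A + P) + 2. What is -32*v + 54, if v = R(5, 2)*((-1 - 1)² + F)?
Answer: 758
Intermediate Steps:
R(P, A) = 4 + A + P (R(P, A) = 2 + ((A + P) + 2) = 2 + (2 + A + P) = 4 + A + P)
F = -6 (F = 6*(-1) = -6)
v = -22 (v = (4 + 2 + 5)*((-1 - 1)² - 6) = 11*((-2)² - 6) = 11*(4 - 6) = 11*(-2) = -22)
-32*v + 54 = -32*(-22) + 54 = 704 + 54 = 758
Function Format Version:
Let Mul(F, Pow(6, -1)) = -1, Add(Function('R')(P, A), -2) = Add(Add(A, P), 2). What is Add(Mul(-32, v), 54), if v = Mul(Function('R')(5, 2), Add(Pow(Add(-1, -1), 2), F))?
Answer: 758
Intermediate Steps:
Function('R')(P, A) = Add(4, A, P) (Function('R')(P, A) = Add(2, Add(Add(A, P), 2)) = Add(2, Add(2, A, P)) = Add(4, A, P))
F = -6 (F = Mul(6, -1) = -6)
v = -22 (v = Mul(Add(4, 2, 5), Add(Pow(Add(-1, -1), 2), -6)) = Mul(11, Add(Pow(-2, 2), -6)) = Mul(11, Add(4, -6)) = Mul(11, -2) = -22)
Add(Mul(-32, v), 54) = Add(Mul(-32, -22), 54) = Add(704, 54) = 758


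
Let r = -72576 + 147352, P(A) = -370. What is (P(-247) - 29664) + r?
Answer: 44742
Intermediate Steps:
r = 74776
(P(-247) - 29664) + r = (-370 - 29664) + 74776 = -30034 + 74776 = 44742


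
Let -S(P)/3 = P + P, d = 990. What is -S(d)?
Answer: 5940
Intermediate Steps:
S(P) = -6*P (S(P) = -3*(P + P) = -6*P)
-S(d) = -(-6)*990 = -1*(-5940) = 5940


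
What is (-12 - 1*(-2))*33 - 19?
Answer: -349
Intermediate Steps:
(-12 - 1*(-2))*33 - 19 = (-12 + 2)*33 - 19 = -10*33 - 19 = -330 - 19 = -349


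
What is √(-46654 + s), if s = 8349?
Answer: I*√38305 ≈ 195.72*I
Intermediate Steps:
√(-46654 + s) = √(-46654 + 8349) = √(-38305) = I*√38305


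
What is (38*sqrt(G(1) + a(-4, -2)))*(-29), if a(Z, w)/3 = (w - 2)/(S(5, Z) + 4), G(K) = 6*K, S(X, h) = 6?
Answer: -2204*sqrt(30)/5 ≈ -2414.4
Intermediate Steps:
a(Z, w) = -3/5 + 3*w/10 (a(Z, w) = 3*((w - 2)/(6 + 4)) = 3*((-2 + w)/10) = 3*((-2 + w)*(1/10)) = 3*(-1/5 + w/10) = -3/5 + 3*w/10)
(38*sqrt(G(1) + a(-4, -2)))*(-29) = (38*sqrt(6*1 + (-3/5 + (3/10)*(-2))))*(-29) = (38*sqrt(6 + (-3/5 - 3/5)))*(-29) = (38*sqrt(6 - 6/5))*(-29) = (38*sqrt(24/5))*(-29) = (38*(2*sqrt(30)/5))*(-29) = (76*sqrt(30)/5)*(-29) = -2204*sqrt(30)/5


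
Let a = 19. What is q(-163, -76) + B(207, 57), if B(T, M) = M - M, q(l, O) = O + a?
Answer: -57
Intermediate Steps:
q(l, O) = 19 + O (q(l, O) = O + 19 = 19 + O)
B(T, M) = 0
q(-163, -76) + B(207, 57) = (19 - 76) + 0 = -57 + 0 = -57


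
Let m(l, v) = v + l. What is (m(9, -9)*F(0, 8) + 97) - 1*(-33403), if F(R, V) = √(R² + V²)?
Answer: 33500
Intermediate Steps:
m(l, v) = l + v
(m(9, -9)*F(0, 8) + 97) - 1*(-33403) = ((9 - 9)*√(0² + 8²) + 97) - 1*(-33403) = (0*√(0 + 64) + 97) + 33403 = (0*√64 + 97) + 33403 = (0*8 + 97) + 33403 = (0 + 97) + 33403 = 97 + 33403 = 33500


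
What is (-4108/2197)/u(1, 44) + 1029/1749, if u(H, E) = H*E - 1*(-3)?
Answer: 2540221/4630769 ≈ 0.54855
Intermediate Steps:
u(H, E) = 3 + E*H (u(H, E) = E*H + 3 = 3 + E*H)
(-4108/2197)/u(1, 44) + 1029/1749 = (-4108/2197)/(3 + 44*1) + 1029/1749 = (-4108*1/2197)/(3 + 44) + 1029*(1/1749) = -316/169/47 + 343/583 = -316/169*1/47 + 343/583 = -316/7943 + 343/583 = 2540221/4630769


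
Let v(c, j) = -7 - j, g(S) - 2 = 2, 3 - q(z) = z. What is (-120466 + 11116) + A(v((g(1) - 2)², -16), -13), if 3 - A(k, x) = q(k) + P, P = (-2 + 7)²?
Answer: -109366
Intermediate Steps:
q(z) = 3 - z
g(S) = 4 (g(S) = 2 + 2 = 4)
P = 25 (P = 5² = 25)
A(k, x) = -25 + k (A(k, x) = 3 - ((3 - k) + 25) = 3 - (28 - k) = 3 + (-28 + k) = -25 + k)
(-120466 + 11116) + A(v((g(1) - 2)², -16), -13) = (-120466 + 11116) + (-25 + (-7 - 1*(-16))) = -109350 + (-25 + (-7 + 16)) = -109350 + (-25 + 9) = -109350 - 16 = -109366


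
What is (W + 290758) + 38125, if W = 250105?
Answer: 578988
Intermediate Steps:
(W + 290758) + 38125 = (250105 + 290758) + 38125 = 540863 + 38125 = 578988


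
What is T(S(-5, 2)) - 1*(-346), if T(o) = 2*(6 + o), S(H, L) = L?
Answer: 362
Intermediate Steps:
T(o) = 12 + 2*o
T(S(-5, 2)) - 1*(-346) = (12 + 2*2) - 1*(-346) = (12 + 4) + 346 = 16 + 346 = 362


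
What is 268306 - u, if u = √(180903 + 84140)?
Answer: 268306 - √265043 ≈ 2.6779e+5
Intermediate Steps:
u = √265043 ≈ 514.82
268306 - u = 268306 - √265043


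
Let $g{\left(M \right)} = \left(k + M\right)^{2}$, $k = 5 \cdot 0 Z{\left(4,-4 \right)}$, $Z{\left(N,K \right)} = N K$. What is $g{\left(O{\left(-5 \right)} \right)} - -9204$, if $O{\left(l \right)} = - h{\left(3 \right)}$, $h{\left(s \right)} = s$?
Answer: $9213$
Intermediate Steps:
$Z{\left(N,K \right)} = K N$
$O{\left(l \right)} = -3$ ($O{\left(l \right)} = \left(-1\right) 3 = -3$)
$k = 0$ ($k = 5 \cdot 0 \left(\left(-4\right) 4\right) = 0 \left(-16\right) = 0$)
$g{\left(M \right)} = M^{2}$ ($g{\left(M \right)} = \left(0 + M\right)^{2} = M^{2}$)
$g{\left(O{\left(-5 \right)} \right)} - -9204 = \left(-3\right)^{2} - -9204 = 9 + 9204 = 9213$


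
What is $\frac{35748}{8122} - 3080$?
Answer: $- \frac{12490006}{4061} \approx -3075.6$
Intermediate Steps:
$\frac{35748}{8122} - 3080 = 35748 \cdot \frac{1}{8122} - 3080 = \frac{17874}{4061} - 3080 = - \frac{12490006}{4061}$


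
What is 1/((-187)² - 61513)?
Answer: -1/26544 ≈ -3.7673e-5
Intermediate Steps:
1/((-187)² - 61513) = 1/(34969 - 61513) = 1/(-26544) = -1/26544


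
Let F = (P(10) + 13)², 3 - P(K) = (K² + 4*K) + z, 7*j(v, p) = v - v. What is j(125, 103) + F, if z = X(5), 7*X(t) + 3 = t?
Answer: 756900/49 ≈ 15447.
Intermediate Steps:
X(t) = -3/7 + t/7
z = 2/7 (z = -3/7 + (⅐)*5 = -3/7 + 5/7 = 2/7 ≈ 0.28571)
j(v, p) = 0 (j(v, p) = (v - v)/7 = (⅐)*0 = 0)
P(K) = 19/7 - K² - 4*K (P(K) = 3 - ((K² + 4*K) + 2/7) = 3 - (2/7 + K² + 4*K) = 3 + (-2/7 - K² - 4*K) = 19/7 - K² - 4*K)
F = 756900/49 (F = ((19/7 - 1*10² - 4*10) + 13)² = ((19/7 - 1*100 - 40) + 13)² = ((19/7 - 100 - 40) + 13)² = (-961/7 + 13)² = (-870/7)² = 756900/49 ≈ 15447.)
j(125, 103) + F = 0 + 756900/49 = 756900/49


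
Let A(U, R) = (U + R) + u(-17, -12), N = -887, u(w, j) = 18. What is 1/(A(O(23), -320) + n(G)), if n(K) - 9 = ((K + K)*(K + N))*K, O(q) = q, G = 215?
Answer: -1/62126670 ≈ -1.6096e-8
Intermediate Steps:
A(U, R) = 18 + R + U (A(U, R) = (U + R) + 18 = (R + U) + 18 = 18 + R + U)
n(K) = 9 + 2*K²*(-887 + K) (n(K) = 9 + ((K + K)*(K - 887))*K = 9 + ((2*K)*(-887 + K))*K = 9 + (2*K*(-887 + K))*K = 9 + 2*K²*(-887 + K))
1/(A(O(23), -320) + n(G)) = 1/((18 - 320 + 23) + (9 - 1774*215² + 2*215³)) = 1/(-279 + (9 - 1774*46225 + 2*9938375)) = 1/(-279 + (9 - 82003150 + 19876750)) = 1/(-279 - 62126391) = 1/(-62126670) = -1/62126670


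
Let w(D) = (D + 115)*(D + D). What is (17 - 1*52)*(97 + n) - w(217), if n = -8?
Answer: -147203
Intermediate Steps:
w(D) = 2*D*(115 + D) (w(D) = (115 + D)*(2*D) = 2*D*(115 + D))
(17 - 1*52)*(97 + n) - w(217) = (17 - 1*52)*(97 - 8) - 2*217*(115 + 217) = (17 - 52)*89 - 2*217*332 = -35*89 - 1*144088 = -3115 - 144088 = -147203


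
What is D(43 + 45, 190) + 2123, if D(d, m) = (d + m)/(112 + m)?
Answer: 320712/151 ≈ 2123.9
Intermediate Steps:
D(d, m) = (d + m)/(112 + m)
D(43 + 45, 190) + 2123 = ((43 + 45) + 190)/(112 + 190) + 2123 = (88 + 190)/302 + 2123 = (1/302)*278 + 2123 = 139/151 + 2123 = 320712/151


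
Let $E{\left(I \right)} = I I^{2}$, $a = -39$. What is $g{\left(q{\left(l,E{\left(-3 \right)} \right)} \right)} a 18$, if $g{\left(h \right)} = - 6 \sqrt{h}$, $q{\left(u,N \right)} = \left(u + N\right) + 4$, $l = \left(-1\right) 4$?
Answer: $12636 i \sqrt{3} \approx 21886.0 i$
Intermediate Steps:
$l = -4$
$E{\left(I \right)} = I^{3}$
$q{\left(u,N \right)} = 4 + N + u$ ($q{\left(u,N \right)} = \left(N + u\right) + 4 = 4 + N + u$)
$g{\left(q{\left(l,E{\left(-3 \right)} \right)} \right)} a 18 = - 6 \sqrt{4 + \left(-3\right)^{3} - 4} \left(-39\right) 18 = - 6 \sqrt{4 - 27 - 4} \left(-39\right) 18 = - 6 \sqrt{-27} \left(-39\right) 18 = - 6 \cdot 3 i \sqrt{3} \left(-39\right) 18 = - 18 i \sqrt{3} \left(-39\right) 18 = 702 i \sqrt{3} \cdot 18 = 12636 i \sqrt{3}$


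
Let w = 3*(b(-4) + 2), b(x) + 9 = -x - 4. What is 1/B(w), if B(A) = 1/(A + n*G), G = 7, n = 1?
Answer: -14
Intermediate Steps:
b(x) = -13 - x (b(x) = -9 + (-x - 4) = -9 + (-4 - x) = -13 - x)
w = -21 (w = 3*((-13 - 1*(-4)) + 2) = 3*((-13 + 4) + 2) = 3*(-9 + 2) = 3*(-7) = -21)
B(A) = 1/(7 + A) (B(A) = 1/(A + 1*7) = 1/(A + 7) = 1/(7 + A))
1/B(w) = 1/(1/(7 - 21)) = 1/(1/(-14)) = 1/(-1/14) = -14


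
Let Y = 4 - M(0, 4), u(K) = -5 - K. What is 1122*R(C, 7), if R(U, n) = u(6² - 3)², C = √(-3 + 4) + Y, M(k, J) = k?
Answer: 1620168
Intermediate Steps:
Y = 4 (Y = 4 - 1*0 = 4 + 0 = 4)
C = 5 (C = √(-3 + 4) + 4 = √1 + 4 = 1 + 4 = 5)
R(U, n) = 1444 (R(U, n) = (-5 - (6² - 3))² = (-5 - (36 - 3))² = (-5 - 1*33)² = (-5 - 33)² = (-38)² = 1444)
1122*R(C, 7) = 1122*1444 = 1620168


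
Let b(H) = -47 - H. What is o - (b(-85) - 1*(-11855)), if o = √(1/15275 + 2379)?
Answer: -11893 + √22203267086/3055 ≈ -11844.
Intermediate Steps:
o = √22203267086/3055 (o = √(1/15275 + 2379) = √(36339226/15275) = √22203267086/3055 ≈ 48.775)
o - (b(-85) - 1*(-11855)) = √22203267086/3055 - ((-47 - 1*(-85)) - 1*(-11855)) = √22203267086/3055 - ((-47 + 85) + 11855) = √22203267086/3055 - (38 + 11855) = √22203267086/3055 - 1*11893 = √22203267086/3055 - 11893 = -11893 + √22203267086/3055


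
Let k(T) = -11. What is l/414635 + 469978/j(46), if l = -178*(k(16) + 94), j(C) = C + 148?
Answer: 97433230937/40219595 ≈ 2422.5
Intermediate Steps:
j(C) = 148 + C
l = -14774 (l = -178*(-11 + 94) = -178*83 = -14774)
l/414635 + 469978/j(46) = -14774/414635 + 469978/(148 + 46) = -14774*1/414635 + 469978/194 = -14774/414635 + 469978*(1/194) = -14774/414635 + 234989/97 = 97433230937/40219595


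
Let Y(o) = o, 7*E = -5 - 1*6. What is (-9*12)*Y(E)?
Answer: 1188/7 ≈ 169.71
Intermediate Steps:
E = -11/7 (E = (-5 - 1*6)/7 = (-5 - 6)/7 = (⅐)*(-11) = -11/7 ≈ -1.5714)
(-9*12)*Y(E) = -9*12*(-11/7) = -108*(-11/7) = 1188/7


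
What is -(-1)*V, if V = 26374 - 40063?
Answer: -13689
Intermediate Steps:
V = -13689
-(-1)*V = -(-1)*(-13689) = -1*13689 = -13689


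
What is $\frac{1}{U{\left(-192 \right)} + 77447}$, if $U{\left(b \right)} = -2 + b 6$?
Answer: $\frac{1}{76293} \approx 1.3107 \cdot 10^{-5}$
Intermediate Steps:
$U{\left(b \right)} = -2 + 6 b$
$\frac{1}{U{\left(-192 \right)} + 77447} = \frac{1}{\left(-2 + 6 \left(-192\right)\right) + 77447} = \frac{1}{\left(-2 - 1152\right) + 77447} = \frac{1}{-1154 + 77447} = \frac{1}{76293}$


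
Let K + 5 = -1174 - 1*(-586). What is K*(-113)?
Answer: 67009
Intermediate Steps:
K = -593 (K = -5 + (-1174 - 1*(-586)) = -5 + (-1174 + 586) = -5 - 588 = -593)
K*(-113) = -593*(-113) = 67009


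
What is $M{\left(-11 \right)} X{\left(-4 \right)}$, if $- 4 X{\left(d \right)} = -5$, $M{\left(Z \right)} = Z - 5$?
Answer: $-20$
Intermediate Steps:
$M{\left(Z \right)} = -5 + Z$ ($M{\left(Z \right)} = Z - 5 = -5 + Z$)
$X{\left(d \right)} = \frac{5}{4}$ ($X{\left(d \right)} = \left(- \frac{1}{4}\right) \left(-5\right) = \frac{5}{4}$)
$M{\left(-11 \right)} X{\left(-4 \right)} = \left(-5 - 11\right) \frac{5}{4} = \left(-16\right) \frac{5}{4} = -20$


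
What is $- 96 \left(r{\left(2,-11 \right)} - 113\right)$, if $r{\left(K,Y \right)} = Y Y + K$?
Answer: $-960$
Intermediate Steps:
$r{\left(K,Y \right)} = K + Y^{2}$ ($r{\left(K,Y \right)} = Y^{2} + K = K + Y^{2}$)
$- 96 \left(r{\left(2,-11 \right)} - 113\right) = - 96 \left(\left(2 + \left(-11\right)^{2}\right) - 113\right) = - 96 \left(\left(2 + 121\right) - 113\right) = - 96 \left(123 - 113\right) = \left(-96\right) 10 = -960$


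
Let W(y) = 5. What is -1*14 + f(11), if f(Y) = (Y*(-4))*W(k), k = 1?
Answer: -234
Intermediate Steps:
f(Y) = -20*Y (f(Y) = (Y*(-4))*5 = -4*Y*5 = -20*Y)
-1*14 + f(11) = -1*14 - 20*11 = -14 - 220 = -234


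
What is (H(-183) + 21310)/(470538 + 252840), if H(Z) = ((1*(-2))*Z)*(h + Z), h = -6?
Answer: -23932/361689 ≈ -0.066167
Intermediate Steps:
H(Z) = -2*Z*(-6 + Z) (H(Z) = ((1*(-2))*Z)*(-6 + Z) = (-2*Z)*(-6 + Z) = -2*Z*(-6 + Z))
(H(-183) + 21310)/(470538 + 252840) = (2*(-183)*(6 - 1*(-183)) + 21310)/(470538 + 252840) = (2*(-183)*(6 + 183) + 21310)/723378 = (2*(-183)*189 + 21310)*(1/723378) = (-69174 + 21310)*(1/723378) = -47864*1/723378 = -23932/361689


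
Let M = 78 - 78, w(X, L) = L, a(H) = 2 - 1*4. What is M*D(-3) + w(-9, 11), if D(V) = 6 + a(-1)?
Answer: 11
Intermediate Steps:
a(H) = -2 (a(H) = 2 - 4 = -2)
D(V) = 4 (D(V) = 6 - 2 = 4)
M = 0
M*D(-3) + w(-9, 11) = 0*4 + 11 = 0 + 11 = 11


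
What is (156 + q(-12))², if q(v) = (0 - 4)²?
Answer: 29584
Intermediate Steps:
q(v) = 16 (q(v) = (-4)² = 16)
(156 + q(-12))² = (156 + 16)² = 172² = 29584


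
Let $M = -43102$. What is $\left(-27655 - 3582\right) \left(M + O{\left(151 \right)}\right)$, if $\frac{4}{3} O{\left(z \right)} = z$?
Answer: $\frac{5371358335}{4} \approx 1.3428 \cdot 10^{9}$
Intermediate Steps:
$O{\left(z \right)} = \frac{3 z}{4}$
$\left(-27655 - 3582\right) \left(M + O{\left(151 \right)}\right) = \left(-27655 - 3582\right) \left(-43102 + \frac{3}{4} \cdot 151\right) = - 31237 \left(-43102 + \frac{453}{4}\right) = \left(-31237\right) \left(- \frac{171955}{4}\right) = \frac{5371358335}{4}$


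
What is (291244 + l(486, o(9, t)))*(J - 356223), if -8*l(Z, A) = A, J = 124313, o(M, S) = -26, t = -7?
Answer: -135086299495/2 ≈ -6.7543e+10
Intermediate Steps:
l(Z, A) = -A/8
(291244 + l(486, o(9, t)))*(J - 356223) = (291244 - ⅛*(-26))*(124313 - 356223) = (291244 + 13/4)*(-231910) = (1164989/4)*(-231910) = -135086299495/2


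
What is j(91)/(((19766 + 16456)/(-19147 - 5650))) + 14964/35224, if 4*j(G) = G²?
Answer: -903858429667/637941864 ≈ -1416.8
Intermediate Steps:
j(G) = G²/4
j(91)/(((19766 + 16456)/(-19147 - 5650))) + 14964/35224 = ((¼)*91²)/(((19766 + 16456)/(-19147 - 5650))) + 14964/35224 = ((¼)*8281)/((36222/(-24797))) + 14964*(1/35224) = 8281/(4*((36222*(-1/24797)))) + 3741/8806 = 8281/(4*(-36222/24797)) + 3741/8806 = (8281/4)*(-24797/36222) + 3741/8806 = -205343957/144888 + 3741/8806 = -903858429667/637941864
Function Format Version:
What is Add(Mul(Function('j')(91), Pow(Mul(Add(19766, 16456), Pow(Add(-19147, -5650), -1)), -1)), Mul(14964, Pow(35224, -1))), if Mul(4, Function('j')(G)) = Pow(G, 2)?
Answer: Rational(-903858429667, 637941864) ≈ -1416.8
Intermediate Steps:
Function('j')(G) = Mul(Rational(1, 4), Pow(G, 2))
Add(Mul(Function('j')(91), Pow(Mul(Add(19766, 16456), Pow(Add(-19147, -5650), -1)), -1)), Mul(14964, Pow(35224, -1))) = Add(Mul(Mul(Rational(1, 4), Pow(91, 2)), Pow(Mul(Add(19766, 16456), Pow(Add(-19147, -5650), -1)), -1)), Mul(14964, Pow(35224, -1))) = Add(Mul(Mul(Rational(1, 4), 8281), Pow(Mul(36222, Pow(-24797, -1)), -1)), Mul(14964, Rational(1, 35224))) = Add(Mul(Rational(8281, 4), Pow(Mul(36222, Rational(-1, 24797)), -1)), Rational(3741, 8806)) = Add(Mul(Rational(8281, 4), Pow(Rational(-36222, 24797), -1)), Rational(3741, 8806)) = Add(Mul(Rational(8281, 4), Rational(-24797, 36222)), Rational(3741, 8806)) = Add(Rational(-205343957, 144888), Rational(3741, 8806)) = Rational(-903858429667, 637941864)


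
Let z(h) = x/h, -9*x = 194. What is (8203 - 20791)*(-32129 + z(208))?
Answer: 31546410209/78 ≈ 4.0444e+8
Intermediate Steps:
x = -194/9 (x = -1/9*194 = -194/9 ≈ -21.556)
z(h) = -194/(9*h)
(8203 - 20791)*(-32129 + z(208)) = (8203 - 20791)*(-32129 - 194/9/208) = -12588*(-32129 - 194/9*1/208) = -12588*(-32129 - 97/936) = -12588*(-30072841/936) = 31546410209/78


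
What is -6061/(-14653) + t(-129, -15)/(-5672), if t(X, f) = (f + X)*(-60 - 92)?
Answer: -35793359/10388977 ≈ -3.4453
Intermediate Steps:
t(X, f) = -152*X - 152*f (t(X, f) = (X + f)*(-152) = -152*X - 152*f)
-6061/(-14653) + t(-129, -15)/(-5672) = -6061/(-14653) + (-152*(-129) - 152*(-15))/(-5672) = -6061*(-1/14653) + (19608 + 2280)*(-1/5672) = 6061/14653 + 21888*(-1/5672) = 6061/14653 - 2736/709 = -35793359/10388977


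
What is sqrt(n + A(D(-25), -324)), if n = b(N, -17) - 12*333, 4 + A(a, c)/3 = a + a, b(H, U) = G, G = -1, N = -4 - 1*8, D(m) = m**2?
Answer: I*sqrt(259) ≈ 16.093*I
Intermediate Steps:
N = -12 (N = -4 - 8 = -12)
b(H, U) = -1
A(a, c) = -12 + 6*a (A(a, c) = -12 + 3*(a + a) = -12 + 3*(2*a) = -12 + 6*a)
n = -3997 (n = -1 - 12*333 = -1 - 3996 = -3997)
sqrt(n + A(D(-25), -324)) = sqrt(-3997 + (-12 + 6*(-25)**2)) = sqrt(-3997 + (-12 + 6*625)) = sqrt(-3997 + (-12 + 3750)) = sqrt(-3997 + 3738) = sqrt(-259) = I*sqrt(259)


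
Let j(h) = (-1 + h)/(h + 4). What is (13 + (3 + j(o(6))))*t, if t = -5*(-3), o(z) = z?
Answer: 495/2 ≈ 247.50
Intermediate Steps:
t = 15
j(h) = (-1 + h)/(4 + h)
(13 + (3 + j(o(6))))*t = (13 + (3 + (-1 + 6)/(4 + 6)))*15 = (13 + (3 + 5/10))*15 = (13 + (3 + (⅒)*5))*15 = (13 + (3 + ½))*15 = (13 + 7/2)*15 = (33/2)*15 = 495/2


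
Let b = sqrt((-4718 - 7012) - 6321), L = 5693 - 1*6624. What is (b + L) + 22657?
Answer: 21726 + I*sqrt(18051) ≈ 21726.0 + 134.35*I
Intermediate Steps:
L = -931 (L = 5693 - 6624 = -931)
b = I*sqrt(18051) (b = sqrt(-11730 - 6321) = sqrt(-18051) = I*sqrt(18051) ≈ 134.35*I)
(b + L) + 22657 = (I*sqrt(18051) - 931) + 22657 = (-931 + I*sqrt(18051)) + 22657 = 21726 + I*sqrt(18051)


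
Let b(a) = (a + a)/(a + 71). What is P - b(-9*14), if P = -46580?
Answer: -2562152/55 ≈ -46585.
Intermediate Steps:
b(a) = 2*a/(71 + a) (b(a) = (2*a)/(71 + a) = 2*a/(71 + a))
P - b(-9*14) = -46580 - 2*(-9*14)/(71 - 9*14) = -46580 - 2*(-126)/(71 - 126) = -46580 - 2*(-126)/(-55) = -46580 - 2*(-126)*(-1)/55 = -46580 - 1*252/55 = -46580 - 252/55 = -2562152/55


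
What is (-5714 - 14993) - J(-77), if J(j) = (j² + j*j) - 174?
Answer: -32391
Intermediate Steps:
J(j) = -174 + 2*j² (J(j) = (j² + j²) - 174 = 2*j² - 174 = -174 + 2*j²)
(-5714 - 14993) - J(-77) = (-5714 - 14993) - (-174 + 2*(-77)²) = -20707 - (-174 + 2*5929) = -20707 - (-174 + 11858) = -20707 - 1*11684 = -20707 - 11684 = -32391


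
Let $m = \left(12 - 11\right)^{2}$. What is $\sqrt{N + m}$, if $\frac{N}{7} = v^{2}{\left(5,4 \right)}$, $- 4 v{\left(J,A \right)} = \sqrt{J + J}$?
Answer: $\frac{\sqrt{86}}{4} \approx 2.3184$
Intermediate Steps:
$m = 1$ ($m = 1^{2} = 1$)
$v{\left(J,A \right)} = - \frac{\sqrt{2} \sqrt{J}}{4}$ ($v{\left(J,A \right)} = - \frac{\sqrt{J + J}}{4} = - \frac{\sqrt{2 J}}{4} = - \frac{\sqrt{2} \sqrt{J}}{4}$)
$N = \frac{35}{8}$ ($N = 7 \left(- \frac{\sqrt{2} \sqrt{5}}{4}\right)^{2} = 7 \left(- \frac{\sqrt{10}}{4}\right)^{2} = 7 \cdot \frac{5}{8} = \frac{35}{8} \approx 4.375$)
$\sqrt{N + m} = \sqrt{\frac{35}{8} + 1} = \sqrt{\frac{43}{8}} = \frac{\sqrt{86}}{4}$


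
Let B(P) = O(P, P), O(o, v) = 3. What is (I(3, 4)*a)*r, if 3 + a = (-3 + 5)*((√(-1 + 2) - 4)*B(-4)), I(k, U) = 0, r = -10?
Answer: 0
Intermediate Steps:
B(P) = 3
a = -21 (a = -3 + (-3 + 5)*((√(-1 + 2) - 4)*3) = -3 + 2*((√1 - 4)*3) = -3 + 2*((1 - 4)*3) = -3 + 2*(-3*3) = -3 + 2*(-9) = -3 - 18 = -21)
(I(3, 4)*a)*r = (0*(-21))*(-10) = 0*(-10) = 0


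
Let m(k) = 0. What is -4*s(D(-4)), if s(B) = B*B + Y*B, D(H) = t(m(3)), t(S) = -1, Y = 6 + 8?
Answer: 52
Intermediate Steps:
Y = 14
D(H) = -1
s(B) = B**2 + 14*B (s(B) = B*B + 14*B = B**2 + 14*B)
-4*s(D(-4)) = -(-4)*(14 - 1) = -(-4)*13 = -4*(-13) = 52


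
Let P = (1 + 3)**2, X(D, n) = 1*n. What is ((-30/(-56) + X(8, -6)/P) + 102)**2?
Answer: 32729841/3136 ≈ 10437.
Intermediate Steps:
X(D, n) = n
P = 16 (P = 4**2 = 16)
((-30/(-56) + X(8, -6)/P) + 102)**2 = ((-30/(-56) - 6/16) + 102)**2 = ((-30*(-1/56) - 6*1/16) + 102)**2 = ((15/28 - 3/8) + 102)**2 = (9/56 + 102)**2 = (5721/56)**2 = 32729841/3136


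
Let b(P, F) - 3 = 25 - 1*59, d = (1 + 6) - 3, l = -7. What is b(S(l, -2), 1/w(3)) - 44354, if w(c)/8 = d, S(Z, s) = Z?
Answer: -44385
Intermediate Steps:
d = 4 (d = 7 - 3 = 4)
w(c) = 32 (w(c) = 8*4 = 32)
b(P, F) = -31 (b(P, F) = 3 + (25 - 1*59) = 3 + (25 - 59) = 3 - 34 = -31)
b(S(l, -2), 1/w(3)) - 44354 = -31 - 44354 = -44385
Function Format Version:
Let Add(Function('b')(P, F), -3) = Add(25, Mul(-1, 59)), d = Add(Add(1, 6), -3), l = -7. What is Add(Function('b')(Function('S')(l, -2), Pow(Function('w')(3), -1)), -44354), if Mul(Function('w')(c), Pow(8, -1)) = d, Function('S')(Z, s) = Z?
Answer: -44385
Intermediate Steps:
d = 4 (d = Add(7, -3) = 4)
Function('w')(c) = 32 (Function('w')(c) = Mul(8, 4) = 32)
Function('b')(P, F) = -31 (Function('b')(P, F) = Add(3, Add(25, Mul(-1, 59))) = Add(3, Add(25, -59)) = Add(3, -34) = -31)
Add(Function('b')(Function('S')(l, -2), Pow(Function('w')(3), -1)), -44354) = Add(-31, -44354) = -44385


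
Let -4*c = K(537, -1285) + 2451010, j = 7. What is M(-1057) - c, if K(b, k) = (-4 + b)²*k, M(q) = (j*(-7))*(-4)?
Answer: -362602571/4 ≈ -9.0651e+7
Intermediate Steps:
M(q) = 196 (M(q) = (7*(-7))*(-4) = -49*(-4) = 196)
K(b, k) = k*(-4 + b)²
c = 362603355/4 (c = -(-1285*(-4 + 537)² + 2451010)/4 = -(-1285*533² + 2451010)/4 = -(-1285*284089 + 2451010)/4 = -(-365054365 + 2451010)/4 = -¼*(-362603355) = 362603355/4 ≈ 9.0651e+7)
M(-1057) - c = 196 - 1*362603355/4 = 196 - 362603355/4 = -362602571/4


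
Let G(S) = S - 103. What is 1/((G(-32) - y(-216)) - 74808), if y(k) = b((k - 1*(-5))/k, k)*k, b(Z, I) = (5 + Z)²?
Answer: -216/14521007 ≈ -1.4875e-5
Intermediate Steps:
G(S) = -103 + S
y(k) = k*(5 + (5 + k)/k)² (y(k) = (5 + (k - 1*(-5))/k)²*k = (5 + (k + 5)/k)²*k = (5 + (5 + k)/k)²*k = k*(5 + (5 + k)/k)²)
1/((G(-32) - y(-216)) - 74808) = 1/(((-103 - 32) - (5 + 6*(-216))²/(-216)) - 74808) = 1/((-135 - (-1)*(5 - 1296)²/216) - 74808) = 1/((-135 - (-1)*(-1291)²/216) - 74808) = 1/((-135 - (-1)*1666681/216) - 74808) = 1/((-135 - 1*(-1666681/216)) - 74808) = 1/((-135 + 1666681/216) - 74808) = 1/(1637521/216 - 74808) = 1/(-14521007/216) = -216/14521007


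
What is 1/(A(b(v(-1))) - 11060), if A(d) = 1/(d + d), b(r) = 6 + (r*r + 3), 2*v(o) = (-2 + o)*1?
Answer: -45/497698 ≈ -9.0416e-5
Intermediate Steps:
v(o) = -1 + o/2 (v(o) = ((-2 + o)*1)/2 = (-2 + o)/2 = -1 + o/2)
b(r) = 9 + r² (b(r) = 6 + (r² + 3) = 6 + (3 + r²) = 9 + r²)
A(d) = 1/(2*d)
1/(A(b(v(-1))) - 11060) = 1/(1/(2*(9 + (-1 + (½)*(-1))²)) - 11060) = 1/(1/(2*(9 + (-1 - ½)²)) - 11060) = 1/(1/(2*(9 + (-3/2)²)) - 11060) = 1/(1/(2*(9 + 9/4)) - 11060) = 1/(1/(2*(45/4)) - 11060) = 1/((½)*(4/45) - 11060) = 1/(2/45 - 11060) = 1/(-497698/45) = -45/497698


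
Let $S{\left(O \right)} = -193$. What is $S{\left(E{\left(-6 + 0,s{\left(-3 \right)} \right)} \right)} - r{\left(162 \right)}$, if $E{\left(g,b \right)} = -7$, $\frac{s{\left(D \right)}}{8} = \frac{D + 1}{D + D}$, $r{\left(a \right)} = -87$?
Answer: $-106$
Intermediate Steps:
$s{\left(D \right)} = \frac{4 \left(1 + D\right)}{D}$ ($s{\left(D \right)} = 8 \frac{D + 1}{D + D} = 8 \frac{1 + D}{2 D} = \frac{4 \left(1 + D\right)}{D}$)
$S{\left(E{\left(-6 + 0,s{\left(-3 \right)} \right)} \right)} - r{\left(162 \right)} = -193 - -87 = -193 + 87 = -106$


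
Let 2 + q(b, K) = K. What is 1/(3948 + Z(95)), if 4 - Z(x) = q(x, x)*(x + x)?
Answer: -1/13718 ≈ -7.2897e-5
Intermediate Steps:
q(b, K) = -2 + K
Z(x) = 4 - 2*x*(-2 + x) (Z(x) = 4 - (-2 + x)*(x + x) = 4 - (-2 + x)*2*x = 4 - 2*x*(-2 + x))
1/(3948 + Z(95)) = 1/(3948 + (4 - 2*95*(-2 + 95))) = 1/(3948 + (4 - 2*95*93)) = 1/(3948 + (4 - 17670)) = 1/(3948 - 17666) = 1/(-13718) = -1/13718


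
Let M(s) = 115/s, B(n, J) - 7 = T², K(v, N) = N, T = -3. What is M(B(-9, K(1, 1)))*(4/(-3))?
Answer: -115/12 ≈ -9.5833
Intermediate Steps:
B(n, J) = 16 (B(n, J) = 7 + (-3)² = 7 + 9 = 16)
M(B(-9, K(1, 1)))*(4/(-3)) = (115/16)*(4/(-3)) = (115*(1/16))*(4*(-⅓)) = (115/16)*(-4/3) = -115/12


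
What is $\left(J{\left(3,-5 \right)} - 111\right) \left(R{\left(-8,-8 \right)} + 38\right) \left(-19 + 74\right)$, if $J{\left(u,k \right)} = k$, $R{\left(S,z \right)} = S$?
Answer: $-191400$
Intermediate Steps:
$\left(J{\left(3,-5 \right)} - 111\right) \left(R{\left(-8,-8 \right)} + 38\right) \left(-19 + 74\right) = \left(-5 - 111\right) \left(-8 + 38\right) \left(-19 + 74\right) = - 116 \cdot 30 \cdot 55 = \left(-116\right) 1650 = -191400$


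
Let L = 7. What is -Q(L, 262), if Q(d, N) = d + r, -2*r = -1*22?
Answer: -18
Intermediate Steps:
r = 11 (r = -(-1)*22/2 = -½*(-22) = 11)
Q(d, N) = 11 + d (Q(d, N) = d + 11 = 11 + d)
-Q(L, 262) = -(11 + 7) = -1*18 = -18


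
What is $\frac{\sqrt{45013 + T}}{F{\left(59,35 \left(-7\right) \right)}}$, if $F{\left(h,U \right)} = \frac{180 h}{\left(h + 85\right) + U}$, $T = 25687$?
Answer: $- \frac{101 \sqrt{707}}{1062} \approx -2.5288$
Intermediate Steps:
$F{\left(h,U \right)} = \frac{180 h}{85 + U + h}$ ($F{\left(h,U \right)} = \frac{180 h}{\left(85 + h\right) + U} = \frac{180 h}{85 + U + h}$)
$\frac{\sqrt{45013 + T}}{F{\left(59,35 \left(-7\right) \right)}} = \frac{\sqrt{45013 + 25687}}{180 \cdot 59 \frac{1}{85 + 35 \left(-7\right) + 59}} = \frac{\sqrt{70700}}{180 \cdot 59 \frac{1}{85 - 245 + 59}} = \frac{10 \sqrt{707}}{180 \cdot 59 \frac{1}{-101}} = \frac{10 \sqrt{707}}{180 \cdot 59 \left(- \frac{1}{101}\right)} = \frac{10 \sqrt{707}}{- \frac{10620}{101}} = 10 \sqrt{707} \left(- \frac{101}{10620}\right) = - \frac{101 \sqrt{707}}{1062}$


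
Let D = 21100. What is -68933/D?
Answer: -68933/21100 ≈ -3.2670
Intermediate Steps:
-68933/D = -68933/21100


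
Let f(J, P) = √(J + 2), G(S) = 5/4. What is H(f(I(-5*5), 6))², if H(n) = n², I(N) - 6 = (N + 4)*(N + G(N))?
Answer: 4108729/16 ≈ 2.5680e+5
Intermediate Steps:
G(S) = 5/4 (G(S) = 5*(¼) = 5/4)
I(N) = 6 + (4 + N)*(5/4 + N) (I(N) = 6 + (N + 4)*(N + 5/4) = 6 + (4 + N)*(5/4 + N))
f(J, P) = √(2 + J)
H(f(I(-5*5), 6))² = ((√(2 + (11 + (-5*5)² + 21*(-5*5)/4)))²)² = ((√(2 + (11 + (-25)² + (21/4)*(-25))))²)² = ((√(2 + (11 + 625 - 525/4)))²)² = ((√(2 + 2019/4))²)² = ((√(2027/4))²)² = ((√2027/2)²)² = (2027/4)² = 4108729/16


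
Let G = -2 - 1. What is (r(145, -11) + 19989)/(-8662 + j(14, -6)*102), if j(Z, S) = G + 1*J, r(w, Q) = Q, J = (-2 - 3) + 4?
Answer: -9989/4535 ≈ -2.2026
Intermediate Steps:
J = -1 (J = -5 + 4 = -1)
G = -3
j(Z, S) = -4 (j(Z, S) = -3 + 1*(-1) = -3 - 1 = -4)
(r(145, -11) + 19989)/(-8662 + j(14, -6)*102) = (-11 + 19989)/(-8662 - 4*102) = 19978/(-8662 - 408) = 19978/(-9070) = 19978*(-1/9070) = -9989/4535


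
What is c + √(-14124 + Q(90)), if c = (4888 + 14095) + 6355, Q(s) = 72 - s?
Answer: 25338 + I*√14142 ≈ 25338.0 + 118.92*I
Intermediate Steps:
c = 25338 (c = 18983 + 6355 = 25338)
c + √(-14124 + Q(90)) = 25338 + √(-14124 + (72 - 1*90)) = 25338 + √(-14124 + (72 - 90)) = 25338 + √(-14124 - 18) = 25338 + √(-14142) = 25338 + I*√14142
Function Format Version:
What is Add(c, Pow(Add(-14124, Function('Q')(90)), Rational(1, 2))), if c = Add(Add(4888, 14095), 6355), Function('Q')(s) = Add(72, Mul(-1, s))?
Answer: Add(25338, Mul(I, Pow(14142, Rational(1, 2)))) ≈ Add(25338., Mul(118.92, I))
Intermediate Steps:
c = 25338 (c = Add(18983, 6355) = 25338)
Add(c, Pow(Add(-14124, Function('Q')(90)), Rational(1, 2))) = Add(25338, Pow(Add(-14124, Add(72, Mul(-1, 90))), Rational(1, 2))) = Add(25338, Pow(Add(-14124, Add(72, -90)), Rational(1, 2))) = Add(25338, Pow(Add(-14124, -18), Rational(1, 2))) = Add(25338, Pow(-14142, Rational(1, 2))) = Add(25338, Mul(I, Pow(14142, Rational(1, 2))))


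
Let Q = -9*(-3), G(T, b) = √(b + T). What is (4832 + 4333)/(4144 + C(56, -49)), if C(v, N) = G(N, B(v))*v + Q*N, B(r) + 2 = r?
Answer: 3693495/1134623 - 73320*√5/1134623 ≈ 3.1108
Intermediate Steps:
B(r) = -2 + r
G(T, b) = √(T + b)
Q = 27
C(v, N) = 27*N + v*√(-2 + N + v) (C(v, N) = √(N + (-2 + v))*v + 27*N = √(-2 + N + v)*v + 27*N = v*√(-2 + N + v) + 27*N = 27*N + v*√(-2 + N + v))
(4832 + 4333)/(4144 + C(56, -49)) = (4832 + 4333)/(4144 + (27*(-49) + 56*√(-2 - 49 + 56))) = 9165/(4144 + (-1323 + 56*√5)) = 9165/(2821 + 56*√5)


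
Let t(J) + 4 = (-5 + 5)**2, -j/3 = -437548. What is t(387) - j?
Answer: -1312648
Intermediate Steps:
j = 1312644 (j = -3*(-437548) = 1312644)
t(J) = -4 (t(J) = -4 + (-5 + 5)**2 = -4 + 0**2 = -4 + 0 = -4)
t(387) - j = -4 - 1*1312644 = -4 - 1312644 = -1312648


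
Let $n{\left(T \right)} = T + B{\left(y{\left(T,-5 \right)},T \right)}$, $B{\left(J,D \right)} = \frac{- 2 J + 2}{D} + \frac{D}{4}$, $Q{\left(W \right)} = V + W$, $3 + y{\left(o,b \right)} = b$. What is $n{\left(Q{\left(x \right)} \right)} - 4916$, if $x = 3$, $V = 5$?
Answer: $- \frac{19615}{4} \approx -4903.8$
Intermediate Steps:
$y{\left(o,b \right)} = -3 + b$
$Q{\left(W \right)} = 5 + W$
$B{\left(J,D \right)} = \frac{D}{4} + \frac{2 - 2 J}{D}$ ($B{\left(J,D \right)} = \frac{2 - 2 J}{D} + D \frac{1}{4} = \frac{2 - 2 J}{D} + \frac{D}{4} = \frac{D}{4} + \frac{2 - 2 J}{D}$)
$n{\left(T \right)} = T + \frac{72 + T^{2}}{4 T}$ ($n{\left(T \right)} = T + \frac{8 + T^{2} - 8 \left(-3 - 5\right)}{4 T} = T + \frac{8 + T^{2} - -64}{4 T} = T + \frac{8 + T^{2} + 64}{4 T} = T + \frac{72 + T^{2}}{4 T}$)
$n{\left(Q{\left(x \right)} \right)} - 4916 = \left(\frac{18}{5 + 3} + \frac{5 \left(5 + 3\right)}{4}\right) - 4916 = \left(\frac{18}{8} + \frac{5}{4} \cdot 8\right) - 4916 = \left(18 \cdot \frac{1}{8} + 10\right) - 4916 = \left(\frac{9}{4} + 10\right) - 4916 = \frac{49}{4} - 4916 = - \frac{19615}{4}$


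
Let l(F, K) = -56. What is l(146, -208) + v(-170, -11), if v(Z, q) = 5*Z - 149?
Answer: -1055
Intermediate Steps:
v(Z, q) = -149 + 5*Z
l(146, -208) + v(-170, -11) = -56 + (-149 + 5*(-170)) = -56 + (-149 - 850) = -56 - 999 = -1055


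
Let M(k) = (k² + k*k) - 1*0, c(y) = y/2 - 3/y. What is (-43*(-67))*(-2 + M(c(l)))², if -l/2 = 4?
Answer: 1739343249/1024 ≈ 1.6986e+6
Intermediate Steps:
l = -8 (l = -2*4 = -8)
c(y) = y/2 - 3/y (c(y) = y*(½) - 3/y = y/2 - 3/y)
M(k) = 2*k² (M(k) = (k² + k²) + 0 = 2*k² + 0 = 2*k²)
(-43*(-67))*(-2 + M(c(l)))² = (-43*(-67))*(-2 + 2*((½)*(-8) - 3/(-8))²)² = 2881*(-2 + 2*(-4 - 3*(-⅛))²)² = 2881*(-2 + 2*(-4 + 3/8)²)² = 2881*(-2 + 2*(-29/8)²)² = 2881*(-2 + 2*(841/64))² = 2881*(-2 + 841/32)² = 2881*(777/32)² = 2881*(603729/1024) = 1739343249/1024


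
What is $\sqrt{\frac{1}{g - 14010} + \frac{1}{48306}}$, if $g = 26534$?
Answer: $\frac{\sqrt{2300074852845}}{151246086} \approx 0.010027$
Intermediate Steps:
$\sqrt{\frac{1}{g - 14010} + \frac{1}{48306}} = \sqrt{\frac{1}{26534 - 14010} + \frac{1}{48306}} = \sqrt{\frac{1}{12524} + \frac{1}{48306}} = \sqrt{\frac{30415}{302492172}} = \frac{\sqrt{2300074852845}}{151246086}$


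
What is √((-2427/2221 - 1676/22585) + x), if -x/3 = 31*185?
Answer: 2*I*√10823343661041222890/50161285 ≈ 131.17*I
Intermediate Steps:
x = -17205 (x = -93*185 = -3*5735 = -17205)
√((-2427/2221 - 1676/22585) + x) = √((-2427/2221 - 1676/22585) - 17205) = √(-58536191/50161285 - 17205) = √(-863083444616/50161285) = 2*I*√10823343661041222890/50161285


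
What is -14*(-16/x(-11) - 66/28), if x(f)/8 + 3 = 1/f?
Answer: 407/17 ≈ 23.941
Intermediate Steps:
x(f) = -24 + 8/f
-14*(-16/x(-11) - 66/28) = -14*(-16/(-24 + 8/(-11)) - 66/28) = -14*(-16/(-24 + 8*(-1/11)) - 66*1/28) = -14*(-16/(-24 - 8/11) - 33/14) = -14*(-16/(-272/11) - 33/14) = -14*(-16*(-11/272) - 33/14) = -14*(11/17 - 33/14) = -14*(-407/238) = 407/17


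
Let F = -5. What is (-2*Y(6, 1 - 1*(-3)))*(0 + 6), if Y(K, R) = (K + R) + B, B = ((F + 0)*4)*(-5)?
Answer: -1320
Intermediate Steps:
B = 100 (B = ((-5 + 0)*4)*(-5) = -5*4*(-5) = -20*(-5) = 100)
Y(K, R) = 100 + K + R (Y(K, R) = (K + R) + 100 = 100 + K + R)
(-2*Y(6, 1 - 1*(-3)))*(0 + 6) = (-2*(100 + 6 + (1 - 1*(-3))))*(0 + 6) = -2*(100 + 6 + (1 + 3))*6 = -2*(100 + 6 + 4)*6 = -2*110*6 = -220*6 = -1320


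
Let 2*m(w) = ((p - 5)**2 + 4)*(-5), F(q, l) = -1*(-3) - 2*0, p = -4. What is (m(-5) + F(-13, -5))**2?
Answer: 175561/4 ≈ 43890.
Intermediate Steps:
F(q, l) = 3 (F(q, l) = 3 + 0 = 3)
m(w) = -425/2 (m(w) = (((-4 - 5)**2 + 4)*(-5))/2 = (((-9)**2 + 4)*(-5))/2 = ((81 + 4)*(-5))/2 = (85*(-5))/2 = (1/2)*(-425) = -425/2)
(m(-5) + F(-13, -5))**2 = (-425/2 + 3)**2 = (-419/2)**2 = 175561/4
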